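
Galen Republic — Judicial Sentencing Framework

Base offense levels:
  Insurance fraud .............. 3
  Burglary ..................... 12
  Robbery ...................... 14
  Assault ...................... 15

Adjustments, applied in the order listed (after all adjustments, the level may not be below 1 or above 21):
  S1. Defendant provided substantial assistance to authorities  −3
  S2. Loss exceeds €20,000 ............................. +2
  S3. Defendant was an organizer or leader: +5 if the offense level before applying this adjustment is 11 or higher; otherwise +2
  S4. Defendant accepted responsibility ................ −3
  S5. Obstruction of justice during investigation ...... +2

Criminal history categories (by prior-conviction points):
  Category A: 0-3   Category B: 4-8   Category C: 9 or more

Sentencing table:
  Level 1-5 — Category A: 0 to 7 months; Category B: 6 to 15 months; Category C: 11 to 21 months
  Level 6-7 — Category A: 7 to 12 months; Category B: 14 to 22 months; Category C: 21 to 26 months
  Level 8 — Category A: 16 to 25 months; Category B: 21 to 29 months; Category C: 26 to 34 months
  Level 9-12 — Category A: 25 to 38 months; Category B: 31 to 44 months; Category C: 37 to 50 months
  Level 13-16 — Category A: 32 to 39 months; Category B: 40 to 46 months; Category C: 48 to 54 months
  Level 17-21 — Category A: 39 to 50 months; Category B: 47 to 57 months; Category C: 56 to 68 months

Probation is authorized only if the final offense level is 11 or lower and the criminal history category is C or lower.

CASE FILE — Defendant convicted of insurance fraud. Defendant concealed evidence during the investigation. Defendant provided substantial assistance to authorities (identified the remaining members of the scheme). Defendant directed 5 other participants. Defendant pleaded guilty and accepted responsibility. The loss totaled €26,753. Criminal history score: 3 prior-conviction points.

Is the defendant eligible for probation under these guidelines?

Yes

Base offense level for insurance fraud: 3.
S1 applies: 3 − 3 = 0.
S2 applies: 0 + 2 = 2.
S3 applies (level before this adjustment is 2 < 11, so +2): 2 + 2 = 4.
S4 applies: 4 − 3 = 1.
S5 applies: 1 + 2 = 3.
Final offense level: 3.
Criminal history: 3 prior points → Category A (0-3).
Level 3 falls in the 1-5 band.
Grid: Level 1-5 × Category A = 0-7 months.
Probation check: level 3 ≤ 11 and category A ≤ C → eligible.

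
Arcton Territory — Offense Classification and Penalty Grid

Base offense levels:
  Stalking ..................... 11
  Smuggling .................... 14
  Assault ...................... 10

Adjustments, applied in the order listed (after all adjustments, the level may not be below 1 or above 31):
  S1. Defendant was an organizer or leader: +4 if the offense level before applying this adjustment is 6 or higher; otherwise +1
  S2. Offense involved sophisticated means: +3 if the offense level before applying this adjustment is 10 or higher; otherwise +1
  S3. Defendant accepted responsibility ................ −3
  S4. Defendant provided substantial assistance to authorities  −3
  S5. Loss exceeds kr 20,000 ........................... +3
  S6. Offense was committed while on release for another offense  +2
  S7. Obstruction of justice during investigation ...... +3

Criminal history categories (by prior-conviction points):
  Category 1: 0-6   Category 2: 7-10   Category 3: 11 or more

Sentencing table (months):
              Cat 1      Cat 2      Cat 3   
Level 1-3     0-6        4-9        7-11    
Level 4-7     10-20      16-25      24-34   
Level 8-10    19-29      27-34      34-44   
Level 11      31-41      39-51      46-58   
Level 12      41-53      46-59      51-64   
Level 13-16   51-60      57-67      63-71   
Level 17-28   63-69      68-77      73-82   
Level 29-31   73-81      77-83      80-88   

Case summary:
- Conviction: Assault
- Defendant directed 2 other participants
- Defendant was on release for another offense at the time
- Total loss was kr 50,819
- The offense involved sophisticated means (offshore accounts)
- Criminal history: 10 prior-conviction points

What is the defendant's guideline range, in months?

Base offense level for assault: 10.
S1 applies (level before this adjustment is 10 ≥ 6, so +4): 10 + 4 = 14.
S2 applies (level before this adjustment is 14 ≥ 10, so +3): 14 + 3 = 17.
S4 does not apply.
S5 applies: 17 + 3 = 20.
S6 applies: 20 + 2 = 22.
S7 does not apply.
Final offense level: 22.
Criminal history: 10 prior points → Category 2 (7-10).
Level 22 falls in the 17-28 band.
Grid: Level 17-28 × Category 2 = 68-77 months.

68-77 months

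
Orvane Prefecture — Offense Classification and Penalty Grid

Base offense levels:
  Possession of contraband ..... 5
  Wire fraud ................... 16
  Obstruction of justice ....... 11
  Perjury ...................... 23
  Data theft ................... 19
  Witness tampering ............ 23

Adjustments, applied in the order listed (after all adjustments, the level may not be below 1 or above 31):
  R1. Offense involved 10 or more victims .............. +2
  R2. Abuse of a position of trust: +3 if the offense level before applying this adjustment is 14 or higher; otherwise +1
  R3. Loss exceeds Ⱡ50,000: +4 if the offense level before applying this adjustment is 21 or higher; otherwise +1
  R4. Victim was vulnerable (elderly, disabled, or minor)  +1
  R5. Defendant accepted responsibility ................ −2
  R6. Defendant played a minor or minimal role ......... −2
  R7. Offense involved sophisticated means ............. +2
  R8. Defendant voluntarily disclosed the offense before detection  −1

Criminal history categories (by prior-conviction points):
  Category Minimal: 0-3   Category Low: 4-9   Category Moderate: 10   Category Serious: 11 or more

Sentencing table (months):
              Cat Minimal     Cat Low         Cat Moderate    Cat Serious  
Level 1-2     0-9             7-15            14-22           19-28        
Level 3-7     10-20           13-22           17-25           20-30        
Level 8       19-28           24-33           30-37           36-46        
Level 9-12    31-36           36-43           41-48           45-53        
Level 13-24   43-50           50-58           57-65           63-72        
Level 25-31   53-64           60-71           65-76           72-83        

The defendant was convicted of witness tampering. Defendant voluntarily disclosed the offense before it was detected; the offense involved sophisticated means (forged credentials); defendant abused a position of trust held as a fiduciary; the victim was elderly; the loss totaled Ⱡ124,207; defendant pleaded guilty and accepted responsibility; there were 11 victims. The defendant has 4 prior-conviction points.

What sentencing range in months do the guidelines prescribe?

60-71 months

Base offense level for witness tampering: 23.
R1 applies: 23 + 2 = 25.
R2 applies (level before this adjustment is 25 ≥ 14, so +3): 25 + 3 = 28.
R3 applies (level before this adjustment is 28 ≥ 21, so +4): 28 + 4 = 32.
R4 applies: 32 + 1 = 33.
R5 applies: 33 − 2 = 31.
R6 does not apply.
R7 applies: 31 + 2 = 33.
R8 applies: 33 − 1 = 32.
Level 32 exceeds the maximum of 31; capped at 31.
Final offense level: 31.
Criminal history: 4 prior points → Category Low (4-9).
Level 31 falls in the 25-31 band.
Grid: Level 25-31 × Category Low = 60-71 months.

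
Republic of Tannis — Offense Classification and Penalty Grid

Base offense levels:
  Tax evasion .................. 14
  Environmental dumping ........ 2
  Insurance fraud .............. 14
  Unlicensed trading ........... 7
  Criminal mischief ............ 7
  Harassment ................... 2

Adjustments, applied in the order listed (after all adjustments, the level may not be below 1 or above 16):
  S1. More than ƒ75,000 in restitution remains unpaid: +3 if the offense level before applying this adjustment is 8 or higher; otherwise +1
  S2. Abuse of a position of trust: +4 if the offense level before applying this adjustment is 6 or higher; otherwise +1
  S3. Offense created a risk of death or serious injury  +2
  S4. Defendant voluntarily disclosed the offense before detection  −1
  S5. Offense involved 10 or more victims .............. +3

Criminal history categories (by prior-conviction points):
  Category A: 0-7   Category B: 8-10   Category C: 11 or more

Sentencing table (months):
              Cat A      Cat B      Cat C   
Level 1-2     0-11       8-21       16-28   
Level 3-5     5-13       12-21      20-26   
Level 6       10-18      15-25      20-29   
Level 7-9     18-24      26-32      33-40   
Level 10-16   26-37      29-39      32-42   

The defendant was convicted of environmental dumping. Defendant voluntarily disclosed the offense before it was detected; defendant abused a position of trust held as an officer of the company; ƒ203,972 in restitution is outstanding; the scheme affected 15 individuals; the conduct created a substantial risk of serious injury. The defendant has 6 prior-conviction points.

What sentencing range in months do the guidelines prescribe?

18-24 months

Base offense level for environmental dumping: 2.
S1 applies (level before this adjustment is 2 < 8, so +1): 2 + 1 = 3.
S2 applies (level before this adjustment is 3 < 6, so +1): 3 + 1 = 4.
S3 applies: 4 + 2 = 6.
S4 applies: 6 − 1 = 5.
S5 applies: 5 + 3 = 8.
Final offense level: 8.
Criminal history: 6 prior points → Category A (0-7).
Level 8 falls in the 7-9 band.
Grid: Level 7-9 × Category A = 18-24 months.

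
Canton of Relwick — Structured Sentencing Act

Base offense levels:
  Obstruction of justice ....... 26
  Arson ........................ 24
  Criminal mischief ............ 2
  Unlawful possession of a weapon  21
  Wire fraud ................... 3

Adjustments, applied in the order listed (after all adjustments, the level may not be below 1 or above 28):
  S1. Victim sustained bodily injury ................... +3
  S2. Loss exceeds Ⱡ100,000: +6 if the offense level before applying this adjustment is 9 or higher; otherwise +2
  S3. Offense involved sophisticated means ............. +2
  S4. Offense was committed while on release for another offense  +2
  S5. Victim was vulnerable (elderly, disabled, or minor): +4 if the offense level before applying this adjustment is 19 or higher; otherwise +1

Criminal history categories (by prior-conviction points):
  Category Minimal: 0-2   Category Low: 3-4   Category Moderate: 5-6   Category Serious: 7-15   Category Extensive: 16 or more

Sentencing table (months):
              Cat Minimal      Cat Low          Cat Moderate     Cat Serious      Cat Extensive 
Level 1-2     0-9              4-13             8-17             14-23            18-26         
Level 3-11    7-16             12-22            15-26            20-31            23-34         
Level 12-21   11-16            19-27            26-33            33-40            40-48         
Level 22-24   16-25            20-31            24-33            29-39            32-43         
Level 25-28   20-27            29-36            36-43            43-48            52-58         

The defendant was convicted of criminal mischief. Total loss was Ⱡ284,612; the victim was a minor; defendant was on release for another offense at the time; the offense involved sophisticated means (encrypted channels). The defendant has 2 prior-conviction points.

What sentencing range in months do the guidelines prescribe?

Base offense level for criminal mischief: 2.
S2 applies (level before this adjustment is 2 < 9, so +2): 2 + 2 = 4.
S3 applies: 4 + 2 = 6.
S4 applies: 6 + 2 = 8.
S5 applies (level before this adjustment is 8 < 19, so +1): 8 + 1 = 9.
Final offense level: 9.
Criminal history: 2 prior points → Category Minimal (0-2).
Level 9 falls in the 3-11 band.
Grid: Level 3-11 × Category Minimal = 7-16 months.

7-16 months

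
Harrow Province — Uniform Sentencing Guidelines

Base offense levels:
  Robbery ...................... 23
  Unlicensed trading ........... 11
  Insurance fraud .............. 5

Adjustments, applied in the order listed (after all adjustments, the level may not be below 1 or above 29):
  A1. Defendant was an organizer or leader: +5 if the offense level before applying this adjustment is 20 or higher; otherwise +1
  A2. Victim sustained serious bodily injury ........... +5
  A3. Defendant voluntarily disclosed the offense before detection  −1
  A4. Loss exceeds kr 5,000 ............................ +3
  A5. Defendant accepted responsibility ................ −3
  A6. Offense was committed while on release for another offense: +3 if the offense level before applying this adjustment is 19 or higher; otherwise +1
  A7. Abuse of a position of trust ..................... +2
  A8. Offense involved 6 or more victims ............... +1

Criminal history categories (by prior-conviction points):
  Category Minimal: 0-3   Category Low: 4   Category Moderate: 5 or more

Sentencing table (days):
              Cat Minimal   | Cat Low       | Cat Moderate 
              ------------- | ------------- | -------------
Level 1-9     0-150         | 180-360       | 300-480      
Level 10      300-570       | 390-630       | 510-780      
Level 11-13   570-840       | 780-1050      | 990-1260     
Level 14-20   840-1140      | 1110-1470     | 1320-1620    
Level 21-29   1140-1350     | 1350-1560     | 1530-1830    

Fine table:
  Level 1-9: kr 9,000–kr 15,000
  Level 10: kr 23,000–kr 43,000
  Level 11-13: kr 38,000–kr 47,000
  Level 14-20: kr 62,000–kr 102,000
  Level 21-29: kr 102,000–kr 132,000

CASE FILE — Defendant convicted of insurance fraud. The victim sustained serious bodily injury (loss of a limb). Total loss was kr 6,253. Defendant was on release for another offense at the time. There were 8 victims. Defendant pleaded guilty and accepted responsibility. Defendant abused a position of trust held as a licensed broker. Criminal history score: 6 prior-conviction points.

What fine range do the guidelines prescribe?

kr 62,000–kr 102,000

Base offense level for insurance fraud: 5.
A1 does not apply.
A2 applies: 5 + 5 = 10.
A3 does not apply.
A4 applies: 10 + 3 = 13.
A5 applies: 13 − 3 = 10.
A6 applies (level before this adjustment is 10 < 19, so +1): 10 + 1 = 11.
A7 applies: 11 + 2 = 13.
A8 applies: 13 + 1 = 14.
Final offense level: 14.
Level 14 falls in the 14-20 band.
Fine table: Level 14-20 → kr 62,000–kr 102,000.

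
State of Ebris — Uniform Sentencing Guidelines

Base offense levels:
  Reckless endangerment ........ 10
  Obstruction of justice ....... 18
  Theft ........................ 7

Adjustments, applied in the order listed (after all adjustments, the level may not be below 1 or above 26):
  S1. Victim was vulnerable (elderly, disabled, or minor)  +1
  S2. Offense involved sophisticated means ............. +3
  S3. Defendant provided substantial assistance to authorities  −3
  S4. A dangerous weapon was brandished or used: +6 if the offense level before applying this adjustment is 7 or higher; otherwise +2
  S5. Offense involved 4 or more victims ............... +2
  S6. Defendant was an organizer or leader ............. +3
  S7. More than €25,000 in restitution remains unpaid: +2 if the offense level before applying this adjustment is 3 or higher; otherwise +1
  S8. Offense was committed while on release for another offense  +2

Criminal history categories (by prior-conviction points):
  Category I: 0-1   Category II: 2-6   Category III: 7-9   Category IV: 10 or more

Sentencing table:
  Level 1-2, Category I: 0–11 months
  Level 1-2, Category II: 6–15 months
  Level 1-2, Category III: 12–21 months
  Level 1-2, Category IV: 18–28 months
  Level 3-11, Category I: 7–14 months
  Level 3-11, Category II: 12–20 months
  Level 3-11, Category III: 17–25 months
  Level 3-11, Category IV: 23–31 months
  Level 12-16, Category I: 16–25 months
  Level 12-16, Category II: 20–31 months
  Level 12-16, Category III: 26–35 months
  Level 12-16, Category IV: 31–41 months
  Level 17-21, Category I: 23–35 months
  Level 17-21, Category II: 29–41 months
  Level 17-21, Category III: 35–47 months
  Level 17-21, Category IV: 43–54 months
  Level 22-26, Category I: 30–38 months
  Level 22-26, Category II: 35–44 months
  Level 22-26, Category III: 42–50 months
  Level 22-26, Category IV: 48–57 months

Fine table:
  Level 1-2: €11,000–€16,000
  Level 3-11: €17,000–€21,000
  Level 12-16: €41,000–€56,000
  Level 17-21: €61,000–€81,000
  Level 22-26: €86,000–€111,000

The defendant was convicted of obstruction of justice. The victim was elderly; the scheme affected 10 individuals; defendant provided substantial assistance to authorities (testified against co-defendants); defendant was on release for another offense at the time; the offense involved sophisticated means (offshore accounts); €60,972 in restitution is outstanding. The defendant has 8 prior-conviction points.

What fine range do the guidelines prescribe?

€86,000–€111,000

Base offense level for obstruction of justice: 18.
S1 applies: 18 + 1 = 19.
S2 applies: 19 + 3 = 22.
S3 applies: 22 − 3 = 19.
S4 does not apply.
S5 applies: 19 + 2 = 21.
S6 does not apply.
S7 applies (level before this adjustment is 21 ≥ 3, so +2): 21 + 2 = 23.
S8 applies: 23 + 2 = 25.
Final offense level: 25.
Level 25 falls in the 22-26 band.
Fine table: Level 22-26 → €86,000–€111,000.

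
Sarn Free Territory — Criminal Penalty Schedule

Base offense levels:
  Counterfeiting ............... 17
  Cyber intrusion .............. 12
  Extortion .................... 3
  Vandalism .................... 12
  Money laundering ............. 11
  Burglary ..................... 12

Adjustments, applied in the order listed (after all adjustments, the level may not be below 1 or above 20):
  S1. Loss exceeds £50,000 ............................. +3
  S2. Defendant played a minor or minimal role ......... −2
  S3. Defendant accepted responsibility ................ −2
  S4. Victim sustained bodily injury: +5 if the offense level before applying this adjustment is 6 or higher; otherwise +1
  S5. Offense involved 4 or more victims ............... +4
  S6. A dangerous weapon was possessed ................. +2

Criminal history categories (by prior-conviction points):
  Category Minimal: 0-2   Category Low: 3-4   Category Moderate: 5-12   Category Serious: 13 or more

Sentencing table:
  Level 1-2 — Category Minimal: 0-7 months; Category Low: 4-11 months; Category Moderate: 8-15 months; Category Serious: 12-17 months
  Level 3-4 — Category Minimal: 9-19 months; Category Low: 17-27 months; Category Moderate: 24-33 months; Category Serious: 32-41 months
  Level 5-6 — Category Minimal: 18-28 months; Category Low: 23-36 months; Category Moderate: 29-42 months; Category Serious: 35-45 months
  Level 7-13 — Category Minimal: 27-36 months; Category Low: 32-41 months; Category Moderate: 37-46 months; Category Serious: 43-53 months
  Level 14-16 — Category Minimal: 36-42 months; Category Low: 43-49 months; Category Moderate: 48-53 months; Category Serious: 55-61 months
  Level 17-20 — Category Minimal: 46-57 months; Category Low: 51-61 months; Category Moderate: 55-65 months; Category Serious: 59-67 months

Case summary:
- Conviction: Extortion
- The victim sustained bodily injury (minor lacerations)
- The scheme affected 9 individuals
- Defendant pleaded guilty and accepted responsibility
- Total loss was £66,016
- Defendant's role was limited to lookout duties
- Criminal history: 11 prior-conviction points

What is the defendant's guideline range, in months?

37-46 months

Base offense level for extortion: 3.
S1 applies: 3 + 3 = 6.
S2 applies: 6 − 2 = 4.
S3 applies: 4 − 2 = 2.
S4 applies (level before this adjustment is 2 < 6, so +1): 2 + 1 = 3.
S5 applies: 3 + 4 = 7.
S6 does not apply.
Final offense level: 7.
Criminal history: 11 prior points → Category Moderate (5-12).
Level 7 falls in the 7-13 band.
Grid: Level 7-13 × Category Moderate = 37-46 months.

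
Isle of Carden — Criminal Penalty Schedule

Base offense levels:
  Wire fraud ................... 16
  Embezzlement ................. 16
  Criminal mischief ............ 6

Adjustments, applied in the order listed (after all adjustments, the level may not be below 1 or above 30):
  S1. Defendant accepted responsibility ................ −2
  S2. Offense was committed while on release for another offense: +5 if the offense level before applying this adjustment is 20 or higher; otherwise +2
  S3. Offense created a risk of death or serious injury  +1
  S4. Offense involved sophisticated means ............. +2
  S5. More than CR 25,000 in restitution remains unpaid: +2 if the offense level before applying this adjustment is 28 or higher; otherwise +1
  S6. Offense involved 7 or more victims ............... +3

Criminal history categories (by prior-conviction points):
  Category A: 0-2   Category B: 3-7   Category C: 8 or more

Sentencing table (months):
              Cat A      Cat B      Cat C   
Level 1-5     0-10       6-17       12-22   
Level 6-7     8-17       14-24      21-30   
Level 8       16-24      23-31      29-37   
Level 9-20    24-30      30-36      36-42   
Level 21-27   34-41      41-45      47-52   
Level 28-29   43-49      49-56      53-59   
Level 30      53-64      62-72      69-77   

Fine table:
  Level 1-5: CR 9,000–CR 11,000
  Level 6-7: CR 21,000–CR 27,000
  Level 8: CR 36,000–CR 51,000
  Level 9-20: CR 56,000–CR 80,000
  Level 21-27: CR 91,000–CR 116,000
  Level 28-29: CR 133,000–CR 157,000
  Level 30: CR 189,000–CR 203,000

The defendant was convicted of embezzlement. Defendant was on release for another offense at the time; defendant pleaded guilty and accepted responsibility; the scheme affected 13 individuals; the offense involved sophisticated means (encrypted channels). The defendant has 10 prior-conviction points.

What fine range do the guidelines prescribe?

CR 91,000–CR 116,000

Base offense level for embezzlement: 16.
S1 applies: 16 − 2 = 14.
S2 applies (level before this adjustment is 14 < 20, so +2): 14 + 2 = 16.
S4 applies: 16 + 2 = 18.
S6 applies: 18 + 3 = 21.
Final offense level: 21.
Level 21 falls in the 21-27 band.
Fine table: Level 21-27 → CR 91,000–CR 116,000.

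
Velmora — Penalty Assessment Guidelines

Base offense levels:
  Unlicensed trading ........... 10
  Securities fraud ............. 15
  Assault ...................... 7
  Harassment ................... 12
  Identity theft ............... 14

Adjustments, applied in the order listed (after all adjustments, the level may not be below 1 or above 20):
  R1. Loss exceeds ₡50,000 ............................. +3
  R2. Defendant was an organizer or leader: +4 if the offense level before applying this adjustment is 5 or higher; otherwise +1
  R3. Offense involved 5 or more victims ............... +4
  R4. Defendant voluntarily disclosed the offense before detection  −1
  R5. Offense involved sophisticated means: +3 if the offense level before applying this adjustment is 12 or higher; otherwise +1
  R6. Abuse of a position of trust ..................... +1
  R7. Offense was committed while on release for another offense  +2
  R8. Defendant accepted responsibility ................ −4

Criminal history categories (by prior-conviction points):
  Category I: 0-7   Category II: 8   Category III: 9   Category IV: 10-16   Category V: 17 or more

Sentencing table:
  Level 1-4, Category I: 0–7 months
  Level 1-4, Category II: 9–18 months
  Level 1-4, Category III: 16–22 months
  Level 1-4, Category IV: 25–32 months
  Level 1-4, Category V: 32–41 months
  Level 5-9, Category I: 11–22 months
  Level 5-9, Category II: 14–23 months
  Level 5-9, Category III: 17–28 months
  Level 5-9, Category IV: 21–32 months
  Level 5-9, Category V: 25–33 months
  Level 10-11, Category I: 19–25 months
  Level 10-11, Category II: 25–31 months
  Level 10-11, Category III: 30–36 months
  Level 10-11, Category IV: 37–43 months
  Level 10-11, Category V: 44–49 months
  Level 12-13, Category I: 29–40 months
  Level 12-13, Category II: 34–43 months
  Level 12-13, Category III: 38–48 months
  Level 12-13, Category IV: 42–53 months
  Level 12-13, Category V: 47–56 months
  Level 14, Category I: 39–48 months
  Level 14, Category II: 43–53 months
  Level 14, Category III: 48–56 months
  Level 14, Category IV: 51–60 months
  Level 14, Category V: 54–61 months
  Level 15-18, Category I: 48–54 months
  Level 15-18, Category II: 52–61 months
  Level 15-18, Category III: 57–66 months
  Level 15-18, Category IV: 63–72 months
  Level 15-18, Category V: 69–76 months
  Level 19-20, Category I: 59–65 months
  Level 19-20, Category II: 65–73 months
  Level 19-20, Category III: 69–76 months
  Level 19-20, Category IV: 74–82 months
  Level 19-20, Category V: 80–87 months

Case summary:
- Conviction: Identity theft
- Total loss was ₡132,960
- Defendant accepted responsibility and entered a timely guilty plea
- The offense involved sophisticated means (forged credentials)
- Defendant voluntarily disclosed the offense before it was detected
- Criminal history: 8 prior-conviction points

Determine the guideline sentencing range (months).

Base offense level for identity theft: 14.
R1 applies: 14 + 3 = 17.
R2 does not apply.
R3 does not apply.
R4 applies: 17 − 1 = 16.
R5 applies (level before this adjustment is 16 ≥ 12, so +3): 16 + 3 = 19.
R6 does not apply.
R8 applies: 19 − 4 = 15.
Final offense level: 15.
Criminal history: 8 prior points → Category II (8).
Level 15 falls in the 15-18 band.
Grid: Level 15-18 × Category II = 52-61 months.

52-61 months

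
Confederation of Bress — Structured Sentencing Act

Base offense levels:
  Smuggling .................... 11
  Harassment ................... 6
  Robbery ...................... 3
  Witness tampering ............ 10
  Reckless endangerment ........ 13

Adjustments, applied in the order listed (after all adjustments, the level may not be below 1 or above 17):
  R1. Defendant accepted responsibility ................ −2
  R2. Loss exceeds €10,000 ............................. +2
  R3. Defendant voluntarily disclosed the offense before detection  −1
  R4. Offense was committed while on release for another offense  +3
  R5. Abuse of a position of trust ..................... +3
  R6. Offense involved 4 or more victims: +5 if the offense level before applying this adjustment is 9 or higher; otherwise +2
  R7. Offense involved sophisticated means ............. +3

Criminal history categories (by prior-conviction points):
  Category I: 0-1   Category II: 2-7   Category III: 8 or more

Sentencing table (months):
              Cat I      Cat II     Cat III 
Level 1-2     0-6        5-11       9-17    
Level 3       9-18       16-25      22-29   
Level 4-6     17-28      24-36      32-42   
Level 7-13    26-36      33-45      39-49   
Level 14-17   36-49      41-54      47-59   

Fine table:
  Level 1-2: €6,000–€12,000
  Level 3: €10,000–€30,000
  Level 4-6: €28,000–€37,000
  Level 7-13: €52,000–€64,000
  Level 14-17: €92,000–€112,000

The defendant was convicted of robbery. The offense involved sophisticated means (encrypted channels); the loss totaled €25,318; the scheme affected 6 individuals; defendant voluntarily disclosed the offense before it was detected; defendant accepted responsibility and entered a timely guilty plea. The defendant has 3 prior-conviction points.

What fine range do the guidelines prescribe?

€52,000–€64,000

Base offense level for robbery: 3.
R1 applies: 3 − 2 = 1.
R2 applies: 1 + 2 = 3.
R3 applies: 3 − 1 = 2.
R6 applies (level before this adjustment is 2 < 9, so +2): 2 + 2 = 4.
R7 applies: 4 + 3 = 7.
Final offense level: 7.
Level 7 falls in the 7-13 band.
Fine table: Level 7-13 → €52,000–€64,000.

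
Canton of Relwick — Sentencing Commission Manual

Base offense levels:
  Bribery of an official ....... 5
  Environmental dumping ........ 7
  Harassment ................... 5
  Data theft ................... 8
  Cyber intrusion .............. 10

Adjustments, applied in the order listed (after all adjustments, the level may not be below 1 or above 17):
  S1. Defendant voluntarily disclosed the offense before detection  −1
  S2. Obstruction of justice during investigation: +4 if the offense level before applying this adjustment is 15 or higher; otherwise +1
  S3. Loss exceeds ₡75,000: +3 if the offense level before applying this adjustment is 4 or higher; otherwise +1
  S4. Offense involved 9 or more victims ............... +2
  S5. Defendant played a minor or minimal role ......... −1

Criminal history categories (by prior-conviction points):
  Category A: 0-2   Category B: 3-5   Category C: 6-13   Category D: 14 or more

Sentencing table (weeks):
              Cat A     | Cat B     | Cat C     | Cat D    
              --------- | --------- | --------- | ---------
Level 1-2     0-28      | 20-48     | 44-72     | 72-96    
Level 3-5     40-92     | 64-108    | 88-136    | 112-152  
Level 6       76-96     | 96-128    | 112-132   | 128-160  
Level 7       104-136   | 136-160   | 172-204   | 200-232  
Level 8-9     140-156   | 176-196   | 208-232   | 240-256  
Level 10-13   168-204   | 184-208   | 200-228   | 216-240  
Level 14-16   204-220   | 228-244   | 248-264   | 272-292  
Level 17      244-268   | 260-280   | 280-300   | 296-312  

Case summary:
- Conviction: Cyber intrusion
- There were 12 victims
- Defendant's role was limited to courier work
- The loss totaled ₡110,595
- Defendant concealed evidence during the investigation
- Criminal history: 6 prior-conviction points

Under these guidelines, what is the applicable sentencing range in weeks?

248-264 weeks

Base offense level for cyber intrusion: 10.
S1 does not apply.
S2 applies (level before this adjustment is 10 < 15, so +1): 10 + 1 = 11.
S3 applies (level before this adjustment is 11 ≥ 4, so +3): 11 + 3 = 14.
S4 applies: 14 + 2 = 16.
S5 applies: 16 − 1 = 15.
Final offense level: 15.
Criminal history: 6 prior points → Category C (6-13).
Level 15 falls in the 14-16 band.
Grid: Level 14-16 × Category C = 248-264 weeks.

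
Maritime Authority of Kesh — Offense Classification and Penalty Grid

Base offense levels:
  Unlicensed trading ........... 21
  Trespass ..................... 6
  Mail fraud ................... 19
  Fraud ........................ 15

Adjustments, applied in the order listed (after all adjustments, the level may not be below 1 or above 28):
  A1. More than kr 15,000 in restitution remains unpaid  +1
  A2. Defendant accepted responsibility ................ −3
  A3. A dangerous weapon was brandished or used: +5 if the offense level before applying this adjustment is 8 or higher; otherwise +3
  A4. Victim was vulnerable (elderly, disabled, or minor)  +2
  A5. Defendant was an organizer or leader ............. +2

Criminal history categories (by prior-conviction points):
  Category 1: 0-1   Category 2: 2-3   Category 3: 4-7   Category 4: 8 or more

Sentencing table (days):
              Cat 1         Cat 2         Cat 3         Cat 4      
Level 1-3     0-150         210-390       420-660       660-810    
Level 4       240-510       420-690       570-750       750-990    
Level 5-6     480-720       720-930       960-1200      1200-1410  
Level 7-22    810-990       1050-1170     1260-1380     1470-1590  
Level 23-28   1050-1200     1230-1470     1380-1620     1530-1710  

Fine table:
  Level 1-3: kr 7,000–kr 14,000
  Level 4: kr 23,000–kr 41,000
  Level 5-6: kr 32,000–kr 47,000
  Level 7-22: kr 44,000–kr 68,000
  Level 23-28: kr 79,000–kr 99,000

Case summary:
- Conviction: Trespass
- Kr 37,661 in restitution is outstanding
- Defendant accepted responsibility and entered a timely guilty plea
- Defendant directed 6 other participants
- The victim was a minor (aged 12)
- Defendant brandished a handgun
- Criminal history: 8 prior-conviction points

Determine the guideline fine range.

Base offense level for trespass: 6.
A1 applies: 6 + 1 = 7.
A2 applies: 7 − 3 = 4.
A3 applies (level before this adjustment is 4 < 8, so +3): 4 + 3 = 7.
A4 applies: 7 + 2 = 9.
A5 applies: 9 + 2 = 11.
Final offense level: 11.
Level 11 falls in the 7-22 band.
Fine table: Level 7-22 → kr 44,000–kr 68,000.

kr 44,000–kr 68,000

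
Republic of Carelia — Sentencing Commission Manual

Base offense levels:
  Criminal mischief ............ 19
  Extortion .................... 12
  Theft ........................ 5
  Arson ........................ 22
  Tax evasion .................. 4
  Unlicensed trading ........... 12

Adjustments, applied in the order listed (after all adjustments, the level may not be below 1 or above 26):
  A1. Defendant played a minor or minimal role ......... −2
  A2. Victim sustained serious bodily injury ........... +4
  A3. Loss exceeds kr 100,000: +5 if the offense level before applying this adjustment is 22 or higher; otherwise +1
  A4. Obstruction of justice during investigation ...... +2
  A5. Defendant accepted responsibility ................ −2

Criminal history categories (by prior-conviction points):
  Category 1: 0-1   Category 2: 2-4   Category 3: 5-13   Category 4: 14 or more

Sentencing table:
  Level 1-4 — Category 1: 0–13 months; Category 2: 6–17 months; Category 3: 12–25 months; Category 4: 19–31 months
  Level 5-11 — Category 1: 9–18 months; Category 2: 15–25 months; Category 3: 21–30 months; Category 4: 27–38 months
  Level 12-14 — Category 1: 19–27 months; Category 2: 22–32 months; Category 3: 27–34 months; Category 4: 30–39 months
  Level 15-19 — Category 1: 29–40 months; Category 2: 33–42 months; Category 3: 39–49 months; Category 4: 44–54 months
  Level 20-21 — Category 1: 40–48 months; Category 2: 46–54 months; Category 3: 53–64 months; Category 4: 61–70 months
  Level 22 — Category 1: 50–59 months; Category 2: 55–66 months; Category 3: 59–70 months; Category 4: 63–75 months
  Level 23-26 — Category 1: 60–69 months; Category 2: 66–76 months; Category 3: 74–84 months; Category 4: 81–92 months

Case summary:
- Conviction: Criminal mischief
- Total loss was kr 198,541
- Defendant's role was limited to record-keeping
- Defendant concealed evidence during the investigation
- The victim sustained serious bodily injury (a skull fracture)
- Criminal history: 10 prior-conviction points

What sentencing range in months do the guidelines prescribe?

Base offense level for criminal mischief: 19.
A1 applies: 19 − 2 = 17.
A2 applies: 17 + 4 = 21.
A3 applies (level before this adjustment is 21 < 22, so +1): 21 + 1 = 22.
A4 applies: 22 + 2 = 24.
Final offense level: 24.
Criminal history: 10 prior points → Category 3 (5-13).
Level 24 falls in the 23-26 band.
Grid: Level 23-26 × Category 3 = 74-84 months.

74-84 months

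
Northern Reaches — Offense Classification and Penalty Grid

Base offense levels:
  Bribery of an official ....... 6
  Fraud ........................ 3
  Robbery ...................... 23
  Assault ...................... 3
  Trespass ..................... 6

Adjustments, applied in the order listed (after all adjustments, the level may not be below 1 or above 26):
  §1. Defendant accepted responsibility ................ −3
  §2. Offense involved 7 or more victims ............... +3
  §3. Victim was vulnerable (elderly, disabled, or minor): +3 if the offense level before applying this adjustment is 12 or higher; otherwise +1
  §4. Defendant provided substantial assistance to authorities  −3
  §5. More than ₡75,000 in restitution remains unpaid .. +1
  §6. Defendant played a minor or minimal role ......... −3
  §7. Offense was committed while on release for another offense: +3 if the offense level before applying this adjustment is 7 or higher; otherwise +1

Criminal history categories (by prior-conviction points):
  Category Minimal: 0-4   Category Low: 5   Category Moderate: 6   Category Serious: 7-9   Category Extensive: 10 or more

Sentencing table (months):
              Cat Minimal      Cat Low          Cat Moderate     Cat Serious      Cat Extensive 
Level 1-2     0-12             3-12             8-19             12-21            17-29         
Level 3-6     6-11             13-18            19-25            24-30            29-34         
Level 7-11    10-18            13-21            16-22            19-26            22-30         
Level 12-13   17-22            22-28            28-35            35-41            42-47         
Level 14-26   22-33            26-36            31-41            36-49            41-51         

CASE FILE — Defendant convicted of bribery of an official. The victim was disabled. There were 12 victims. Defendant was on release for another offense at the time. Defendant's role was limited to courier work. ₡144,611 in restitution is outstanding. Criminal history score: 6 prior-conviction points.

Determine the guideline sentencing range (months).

16-22 months

Base offense level for bribery of an official: 6.
§2 applies: 6 + 3 = 9.
§3 applies (level before this adjustment is 9 < 12, so +1): 9 + 1 = 10.
§5 applies: 10 + 1 = 11.
§6 applies: 11 − 3 = 8.
§7 applies (level before this adjustment is 8 ≥ 7, so +3): 8 + 3 = 11.
Final offense level: 11.
Criminal history: 6 prior points → Category Moderate (6).
Level 11 falls in the 7-11 band.
Grid: Level 7-11 × Category Moderate = 16-22 months.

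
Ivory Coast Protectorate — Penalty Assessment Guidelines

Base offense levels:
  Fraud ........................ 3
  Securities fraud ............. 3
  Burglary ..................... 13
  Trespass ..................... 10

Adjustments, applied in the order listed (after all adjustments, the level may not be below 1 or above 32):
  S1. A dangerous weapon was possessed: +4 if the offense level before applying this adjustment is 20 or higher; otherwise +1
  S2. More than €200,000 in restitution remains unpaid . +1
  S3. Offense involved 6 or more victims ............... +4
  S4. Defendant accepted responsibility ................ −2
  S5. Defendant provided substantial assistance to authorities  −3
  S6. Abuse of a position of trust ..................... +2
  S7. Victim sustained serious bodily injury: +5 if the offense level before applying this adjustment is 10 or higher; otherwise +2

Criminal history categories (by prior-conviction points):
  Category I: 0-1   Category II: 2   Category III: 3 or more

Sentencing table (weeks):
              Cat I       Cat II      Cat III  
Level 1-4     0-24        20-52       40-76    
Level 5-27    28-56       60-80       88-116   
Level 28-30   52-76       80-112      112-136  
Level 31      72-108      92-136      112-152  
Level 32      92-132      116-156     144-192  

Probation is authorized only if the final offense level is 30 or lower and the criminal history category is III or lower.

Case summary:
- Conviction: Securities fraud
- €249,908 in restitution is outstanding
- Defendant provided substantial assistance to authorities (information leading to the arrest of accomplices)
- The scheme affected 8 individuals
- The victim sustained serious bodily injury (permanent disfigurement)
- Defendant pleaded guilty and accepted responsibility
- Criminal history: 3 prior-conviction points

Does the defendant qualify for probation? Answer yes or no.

Base offense level for securities fraud: 3.
S2 applies: 3 + 1 = 4.
S3 applies: 4 + 4 = 8.
S4 applies: 8 − 2 = 6.
S5 applies: 6 − 3 = 3.
S6 does not apply.
S7 applies (level before this adjustment is 3 < 10, so +2): 3 + 2 = 5.
Final offense level: 5.
Criminal history: 3 prior points → Category III (3+).
Level 5 falls in the 5-27 band.
Grid: Level 5-27 × Category III = 88-116 weeks.
Probation check: level 5 ≤ 30 and category III ≤ III → eligible.

Yes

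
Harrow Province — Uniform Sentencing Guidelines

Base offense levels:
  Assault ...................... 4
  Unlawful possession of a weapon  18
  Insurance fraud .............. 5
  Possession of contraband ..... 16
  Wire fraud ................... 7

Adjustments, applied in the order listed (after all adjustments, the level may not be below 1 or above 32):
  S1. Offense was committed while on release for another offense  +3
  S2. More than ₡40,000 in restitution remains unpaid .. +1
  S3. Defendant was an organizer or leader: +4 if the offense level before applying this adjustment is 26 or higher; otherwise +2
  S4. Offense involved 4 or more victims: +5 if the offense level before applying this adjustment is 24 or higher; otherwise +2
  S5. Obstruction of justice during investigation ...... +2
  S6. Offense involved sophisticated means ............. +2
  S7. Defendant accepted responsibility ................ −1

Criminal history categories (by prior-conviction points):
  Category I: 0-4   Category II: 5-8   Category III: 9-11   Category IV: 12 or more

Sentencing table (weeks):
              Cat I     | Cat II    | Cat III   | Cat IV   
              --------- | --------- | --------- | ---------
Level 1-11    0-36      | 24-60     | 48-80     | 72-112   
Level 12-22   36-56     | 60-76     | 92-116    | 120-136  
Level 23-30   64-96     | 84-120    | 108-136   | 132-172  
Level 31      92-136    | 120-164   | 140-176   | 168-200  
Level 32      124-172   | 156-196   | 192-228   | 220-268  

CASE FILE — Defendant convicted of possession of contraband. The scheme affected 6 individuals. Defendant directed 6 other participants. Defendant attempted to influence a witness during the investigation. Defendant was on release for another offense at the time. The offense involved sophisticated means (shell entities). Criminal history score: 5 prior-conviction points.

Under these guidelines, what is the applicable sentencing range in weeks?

84-120 weeks

Base offense level for possession of contraband: 16.
S1 applies: 16 + 3 = 19.
S2 does not apply.
S3 applies (level before this adjustment is 19 < 26, so +2): 19 + 2 = 21.
S4 applies (level before this adjustment is 21 < 24, so +2): 21 + 2 = 23.
S5 applies: 23 + 2 = 25.
S6 applies: 25 + 2 = 27.
Final offense level: 27.
Criminal history: 5 prior points → Category II (5-8).
Level 27 falls in the 23-30 band.
Grid: Level 23-30 × Category II = 84-120 weeks.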